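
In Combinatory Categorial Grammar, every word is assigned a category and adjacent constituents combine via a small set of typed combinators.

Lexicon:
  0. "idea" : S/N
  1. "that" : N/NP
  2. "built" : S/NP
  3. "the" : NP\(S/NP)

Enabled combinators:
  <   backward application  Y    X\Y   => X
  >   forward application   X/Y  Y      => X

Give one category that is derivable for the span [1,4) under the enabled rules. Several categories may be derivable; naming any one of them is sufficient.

[0,4] S   >
  [0,1] "idea" : S/N
  [1,4] N   >
    [1,2] "that" : N/NP
    [2,4] NP   <
      [2,3] "built" : S/NP
      [3,4] "the" : NP\(S/NP)

N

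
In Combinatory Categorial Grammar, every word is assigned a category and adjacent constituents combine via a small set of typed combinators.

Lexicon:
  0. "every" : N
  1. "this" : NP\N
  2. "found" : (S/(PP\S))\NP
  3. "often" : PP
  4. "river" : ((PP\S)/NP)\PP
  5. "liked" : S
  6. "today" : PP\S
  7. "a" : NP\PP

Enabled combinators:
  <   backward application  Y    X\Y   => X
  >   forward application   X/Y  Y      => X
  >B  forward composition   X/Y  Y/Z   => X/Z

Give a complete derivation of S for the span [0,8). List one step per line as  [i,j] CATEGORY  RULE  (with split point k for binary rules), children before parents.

[0,1] N  lex  "every"
[1,2] NP\N  lex  "this"
[0,2] NP  <  k=1
[2,3] (S/(PP\S))\NP  lex  "found"
[0,3] S/(PP\S)  <  k=2
[3,4] PP  lex  "often"
[4,5] ((PP\S)/NP)\PP  lex  "river"
[3,5] (PP\S)/NP  <  k=4
[5,6] S  lex  "liked"
[6,7] PP\S  lex  "today"
[5,7] PP  <  k=6
[7,8] NP\PP  lex  "a"
[5,8] NP  <  k=7
[3,8] PP\S  >  k=5
[0,8] S  >  k=3

[0,8] S   >
  [0,3] S/(PP\S)   <
    [0,2] NP   <
      [0,1] "every" : N
      [1,2] "this" : NP\N
    [2,3] "found" : (S/(PP\S))\NP
  [3,8] PP\S   >
    [3,5] (PP\S)/NP   <
      [3,4] "often" : PP
      [4,5] "river" : ((PP\S)/NP)\PP
    [5,8] NP   <
      [5,7] PP   <
        [5,6] "liked" : S
        [6,7] "today" : PP\S
      [7,8] "a" : NP\PP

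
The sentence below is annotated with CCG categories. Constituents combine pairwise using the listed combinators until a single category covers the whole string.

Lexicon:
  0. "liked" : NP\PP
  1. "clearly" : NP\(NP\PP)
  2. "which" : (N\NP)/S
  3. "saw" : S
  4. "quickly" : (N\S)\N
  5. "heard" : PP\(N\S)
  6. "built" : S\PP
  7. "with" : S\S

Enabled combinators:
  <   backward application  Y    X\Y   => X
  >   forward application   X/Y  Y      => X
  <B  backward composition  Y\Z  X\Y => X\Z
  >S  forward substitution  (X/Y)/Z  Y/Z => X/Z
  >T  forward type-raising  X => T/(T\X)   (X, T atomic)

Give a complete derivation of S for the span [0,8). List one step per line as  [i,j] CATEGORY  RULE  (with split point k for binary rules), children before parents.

[0,8] S   <
  [0,2] NP   <
    [0,1] "liked" : NP\PP
    [1,2] "clearly" : NP\(NP\PP)
  [2,8] S\NP   <B
    [2,6] PP\NP   <B
      [2,4] N\NP   >
        [2,3] "which" : (N\NP)/S
        [3,4] "saw" : S
      [4,6] PP\N   <B
        [4,5] "quickly" : (N\S)\N
        [5,6] "heard" : PP\(N\S)
    [6,8] S\PP   <B
      [6,7] "built" : S\PP
      [7,8] "with" : S\S

[0,1] NP\PP  lex  "liked"
[1,2] NP\(NP\PP)  lex  "clearly"
[0,2] NP  <  k=1
[2,3] (N\NP)/S  lex  "which"
[3,4] S  lex  "saw"
[2,4] N\NP  >  k=3
[4,5] (N\S)\N  lex  "quickly"
[5,6] PP\(N\S)  lex  "heard"
[4,6] PP\N  <B  k=5
[2,6] PP\NP  <B  k=4
[6,7] S\PP  lex  "built"
[7,8] S\S  lex  "with"
[6,8] S\PP  <B  k=7
[2,8] S\NP  <B  k=6
[0,8] S  <  k=2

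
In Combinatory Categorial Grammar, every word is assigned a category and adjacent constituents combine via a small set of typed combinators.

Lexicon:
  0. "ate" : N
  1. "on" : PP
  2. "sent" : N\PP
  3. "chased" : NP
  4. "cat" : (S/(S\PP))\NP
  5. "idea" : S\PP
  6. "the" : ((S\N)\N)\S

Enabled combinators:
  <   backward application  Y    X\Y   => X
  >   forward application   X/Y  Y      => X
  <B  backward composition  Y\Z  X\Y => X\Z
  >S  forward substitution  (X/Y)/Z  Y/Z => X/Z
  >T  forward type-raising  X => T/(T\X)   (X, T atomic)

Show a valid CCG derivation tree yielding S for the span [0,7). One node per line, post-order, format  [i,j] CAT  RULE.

[0,1] N  lex  "ate"
[1,2] PP  lex  "on"
[1,2] N/(N\PP)  >T
[2,3] N\PP  lex  "sent"
[1,3] N  >  k=2
[3,4] NP  lex  "chased"
[4,5] (S/(S\PP))\NP  lex  "cat"
[3,5] S/(S\PP)  <  k=4
[5,6] S\PP  lex  "idea"
[3,6] S  >  k=5
[6,7] ((S\N)\N)\S  lex  "the"
[3,7] (S\N)\N  <  k=6
[1,7] S\N  <  k=3
[0,7] S  <  k=1

[0,7] S   <
  [0,1] "ate" : N
  [1,7] S\N   <
    [1,3] N   >
      [1,2] N/(N\PP)   >T
        [1,2] "on" : PP
      [2,3] "sent" : N\PP
    [3,7] (S\N)\N   <
      [3,6] S   >
        [3,5] S/(S\PP)   <
          [3,4] "chased" : NP
          [4,5] "cat" : (S/(S\PP))\NP
        [5,6] "idea" : S\PP
      [6,7] "the" : ((S\N)\N)\S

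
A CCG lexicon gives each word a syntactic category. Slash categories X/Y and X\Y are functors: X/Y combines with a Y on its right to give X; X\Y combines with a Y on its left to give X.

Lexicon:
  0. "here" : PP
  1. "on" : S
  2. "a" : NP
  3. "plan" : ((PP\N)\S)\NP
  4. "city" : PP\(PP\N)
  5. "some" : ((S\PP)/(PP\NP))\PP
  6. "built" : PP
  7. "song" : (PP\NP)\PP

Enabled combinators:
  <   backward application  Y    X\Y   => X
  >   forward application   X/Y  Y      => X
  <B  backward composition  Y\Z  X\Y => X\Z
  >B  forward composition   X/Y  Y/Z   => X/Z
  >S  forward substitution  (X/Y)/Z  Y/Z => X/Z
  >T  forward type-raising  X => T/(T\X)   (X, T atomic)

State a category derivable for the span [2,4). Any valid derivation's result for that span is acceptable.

[0,8] S   <
  [0,1] "here" : PP
  [1,8] S\PP   >
    [1,6] (S\PP)/(PP\NP)   <
      [1,5] PP   <
        [1,4] PP\N   <
          [1,2] "on" : S
          [2,4] (PP\N)\S   <
            [2,3] "a" : NP
            [3,4] "plan" : ((PP\N)\S)\NP
        [4,5] "city" : PP\(PP\N)
      [5,6] "some" : ((S\PP)/(PP\NP))\PP
    [6,8] PP\NP   <
      [6,7] "built" : PP
      [7,8] "song" : (PP\NP)\PP

(PP\N)\S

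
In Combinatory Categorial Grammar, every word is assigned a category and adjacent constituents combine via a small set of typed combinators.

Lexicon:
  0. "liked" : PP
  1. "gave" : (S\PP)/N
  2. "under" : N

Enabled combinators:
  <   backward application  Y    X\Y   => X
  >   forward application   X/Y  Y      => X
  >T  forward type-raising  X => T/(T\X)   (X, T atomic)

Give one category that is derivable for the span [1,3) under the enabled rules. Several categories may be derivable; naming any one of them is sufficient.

S\PP

[0,3] S   >
  [0,1] S/(S\PP)   >T
    [0,1] "liked" : PP
  [1,3] S\PP   >
    [1,2] "gave" : (S\PP)/N
    [2,3] "under" : N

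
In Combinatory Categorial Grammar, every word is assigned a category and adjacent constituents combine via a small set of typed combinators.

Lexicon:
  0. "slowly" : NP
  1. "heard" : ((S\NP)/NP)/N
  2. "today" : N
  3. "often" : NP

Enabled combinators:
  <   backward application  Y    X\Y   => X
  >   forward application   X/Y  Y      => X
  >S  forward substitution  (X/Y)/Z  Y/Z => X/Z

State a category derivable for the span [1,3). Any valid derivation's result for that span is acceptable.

[0,4] S   <
  [0,1] "slowly" : NP
  [1,4] S\NP   >
    [1,3] (S\NP)/NP   >
      [1,2] "heard" : ((S\NP)/NP)/N
      [2,3] "today" : N
    [3,4] "often" : NP

(S\NP)/NP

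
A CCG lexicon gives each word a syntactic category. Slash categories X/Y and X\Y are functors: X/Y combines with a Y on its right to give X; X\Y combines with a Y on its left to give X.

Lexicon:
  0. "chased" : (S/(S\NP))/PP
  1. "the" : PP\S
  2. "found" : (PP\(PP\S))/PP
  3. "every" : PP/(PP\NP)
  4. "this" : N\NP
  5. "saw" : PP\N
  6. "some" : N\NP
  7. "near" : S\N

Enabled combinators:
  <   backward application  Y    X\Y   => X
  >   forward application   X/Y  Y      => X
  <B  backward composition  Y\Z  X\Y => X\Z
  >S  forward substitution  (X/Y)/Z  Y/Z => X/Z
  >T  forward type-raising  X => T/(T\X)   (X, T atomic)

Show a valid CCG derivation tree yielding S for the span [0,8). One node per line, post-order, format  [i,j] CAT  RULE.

[0,8] S   >
  [0,6] S/(S\NP)   >
    [0,1] "chased" : (S/(S\NP))/PP
    [1,6] PP   <
      [1,2] "the" : PP\S
      [2,6] PP\(PP\S)   >
        [2,3] "found" : (PP\(PP\S))/PP
        [3,6] PP   >
          [3,4] "every" : PP/(PP\NP)
          [4,6] PP\NP   <B
            [4,5] "this" : N\NP
            [5,6] "saw" : PP\N
  [6,8] S\NP   <B
    [6,7] "some" : N\NP
    [7,8] "near" : S\N

[0,1] (S/(S\NP))/PP  lex  "chased"
[1,2] PP\S  lex  "the"
[2,3] (PP\(PP\S))/PP  lex  "found"
[3,4] PP/(PP\NP)  lex  "every"
[4,5] N\NP  lex  "this"
[5,6] PP\N  lex  "saw"
[4,6] PP\NP  <B  k=5
[3,6] PP  >  k=4
[2,6] PP\(PP\S)  >  k=3
[1,6] PP  <  k=2
[0,6] S/(S\NP)  >  k=1
[6,7] N\NP  lex  "some"
[7,8] S\N  lex  "near"
[6,8] S\NP  <B  k=7
[0,8] S  >  k=6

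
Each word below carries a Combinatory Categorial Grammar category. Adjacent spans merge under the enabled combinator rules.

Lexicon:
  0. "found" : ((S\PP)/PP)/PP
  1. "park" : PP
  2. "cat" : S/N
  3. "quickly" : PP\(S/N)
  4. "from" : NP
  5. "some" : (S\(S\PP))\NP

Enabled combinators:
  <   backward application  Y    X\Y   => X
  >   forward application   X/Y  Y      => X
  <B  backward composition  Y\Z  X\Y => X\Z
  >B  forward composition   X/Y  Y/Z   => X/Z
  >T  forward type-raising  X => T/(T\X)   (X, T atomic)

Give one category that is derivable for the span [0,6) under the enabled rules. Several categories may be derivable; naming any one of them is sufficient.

[0,6] S   <
  [0,4] S\PP   >
    [0,2] (S\PP)/PP   >
      [0,1] "found" : ((S\PP)/PP)/PP
      [1,2] "park" : PP
    [2,4] PP   <
      [2,3] "cat" : S/N
      [3,4] "quickly" : PP\(S/N)
  [4,6] S\(S\PP)   <
    [4,5] "from" : NP
    [5,6] "some" : (S\(S\PP))\NP

S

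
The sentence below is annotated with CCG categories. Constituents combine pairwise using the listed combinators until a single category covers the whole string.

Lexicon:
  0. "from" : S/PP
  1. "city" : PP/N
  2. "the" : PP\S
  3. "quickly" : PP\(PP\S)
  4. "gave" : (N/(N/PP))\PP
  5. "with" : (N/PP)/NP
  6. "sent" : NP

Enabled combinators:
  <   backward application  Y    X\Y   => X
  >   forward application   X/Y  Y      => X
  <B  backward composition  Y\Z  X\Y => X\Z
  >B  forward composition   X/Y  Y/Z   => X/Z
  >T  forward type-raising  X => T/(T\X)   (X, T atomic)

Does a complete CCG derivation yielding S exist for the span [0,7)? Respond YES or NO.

YES

[0,7] S   >
  [0,2] S/N   >B
    [0,1] "from" : S/PP
    [1,2] "city" : PP/N
  [2,7] N   >
    [2,6] N/NP   >B
      [2,5] N/(N/PP)   <
        [2,4] PP   <
          [2,3] "the" : PP\S
          [3,4] "quickly" : PP\(PP\S)
        [4,5] "gave" : (N/(N/PP))\PP
      [5,6] "with" : (N/PP)/NP
    [6,7] "sent" : NP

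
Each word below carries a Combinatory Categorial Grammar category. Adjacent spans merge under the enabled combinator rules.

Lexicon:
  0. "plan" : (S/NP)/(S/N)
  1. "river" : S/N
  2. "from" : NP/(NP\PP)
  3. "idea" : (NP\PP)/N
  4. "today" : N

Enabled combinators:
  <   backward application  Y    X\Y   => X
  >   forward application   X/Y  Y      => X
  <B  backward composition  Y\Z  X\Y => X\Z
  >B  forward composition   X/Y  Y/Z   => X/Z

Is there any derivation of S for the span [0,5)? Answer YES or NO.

YES

[0,5] S   >
  [0,2] S/NP   >
    [0,1] "plan" : (S/NP)/(S/N)
    [1,2] "river" : S/N
  [2,5] NP   >
    [2,3] "from" : NP/(NP\PP)
    [3,5] NP\PP   >
      [3,4] "idea" : (NP\PP)/N
      [4,5] "today" : N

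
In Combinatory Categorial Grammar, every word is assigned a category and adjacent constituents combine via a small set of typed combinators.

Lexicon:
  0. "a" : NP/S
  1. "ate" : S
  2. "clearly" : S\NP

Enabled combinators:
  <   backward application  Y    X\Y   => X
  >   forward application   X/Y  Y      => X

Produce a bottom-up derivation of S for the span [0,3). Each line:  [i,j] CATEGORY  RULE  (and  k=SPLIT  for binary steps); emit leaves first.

[0,1] NP/S  lex  "a"
[1,2] S  lex  "ate"
[0,2] NP  >  k=1
[2,3] S\NP  lex  "clearly"
[0,3] S  <  k=2

[0,3] S   <
  [0,2] NP   >
    [0,1] "a" : NP/S
    [1,2] "ate" : S
  [2,3] "clearly" : S\NP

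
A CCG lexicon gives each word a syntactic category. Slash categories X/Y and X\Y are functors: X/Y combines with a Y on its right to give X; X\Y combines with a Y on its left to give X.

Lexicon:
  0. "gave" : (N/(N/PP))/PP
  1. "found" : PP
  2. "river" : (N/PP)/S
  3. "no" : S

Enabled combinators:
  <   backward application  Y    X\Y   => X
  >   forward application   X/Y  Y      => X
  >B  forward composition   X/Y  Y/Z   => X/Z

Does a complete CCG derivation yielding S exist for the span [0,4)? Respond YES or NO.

(N/(N/PP))/PP PP (N/PP)/S S
CKY chart[0,4] = {N}; S ∉ chart

NO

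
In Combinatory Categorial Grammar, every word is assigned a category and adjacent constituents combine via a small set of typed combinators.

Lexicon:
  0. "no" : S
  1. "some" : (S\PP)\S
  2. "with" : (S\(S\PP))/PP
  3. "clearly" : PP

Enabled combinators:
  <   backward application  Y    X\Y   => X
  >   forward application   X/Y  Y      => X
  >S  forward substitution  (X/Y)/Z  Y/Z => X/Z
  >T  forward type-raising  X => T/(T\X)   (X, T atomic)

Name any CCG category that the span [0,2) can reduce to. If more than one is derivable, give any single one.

[0,4] S   <
  [0,2] S\PP   <
    [0,1] "no" : S
    [1,2] "some" : (S\PP)\S
  [2,4] S\(S\PP)   >
    [2,3] "with" : (S\(S\PP))/PP
    [3,4] "clearly" : PP

S\PP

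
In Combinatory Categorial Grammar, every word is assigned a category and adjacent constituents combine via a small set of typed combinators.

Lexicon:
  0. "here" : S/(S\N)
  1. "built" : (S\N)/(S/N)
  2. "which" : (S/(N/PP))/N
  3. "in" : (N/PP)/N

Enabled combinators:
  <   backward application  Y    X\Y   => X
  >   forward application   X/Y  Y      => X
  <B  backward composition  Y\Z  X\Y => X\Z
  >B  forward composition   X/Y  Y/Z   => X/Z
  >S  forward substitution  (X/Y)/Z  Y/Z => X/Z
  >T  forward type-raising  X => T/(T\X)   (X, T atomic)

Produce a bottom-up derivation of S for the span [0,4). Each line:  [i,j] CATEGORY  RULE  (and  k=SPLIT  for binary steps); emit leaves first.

[0,4] S   >
  [0,1] "here" : S/(S\N)
  [1,4] S\N   >
    [1,2] "built" : (S\N)/(S/N)
    [2,4] S/N   >S
      [2,3] "which" : (S/(N/PP))/N
      [3,4] "in" : (N/PP)/N

[0,1] S/(S\N)  lex  "here"
[1,2] (S\N)/(S/N)  lex  "built"
[2,3] (S/(N/PP))/N  lex  "which"
[3,4] (N/PP)/N  lex  "in"
[2,4] S/N  >S  k=3
[1,4] S\N  >  k=2
[0,4] S  >  k=1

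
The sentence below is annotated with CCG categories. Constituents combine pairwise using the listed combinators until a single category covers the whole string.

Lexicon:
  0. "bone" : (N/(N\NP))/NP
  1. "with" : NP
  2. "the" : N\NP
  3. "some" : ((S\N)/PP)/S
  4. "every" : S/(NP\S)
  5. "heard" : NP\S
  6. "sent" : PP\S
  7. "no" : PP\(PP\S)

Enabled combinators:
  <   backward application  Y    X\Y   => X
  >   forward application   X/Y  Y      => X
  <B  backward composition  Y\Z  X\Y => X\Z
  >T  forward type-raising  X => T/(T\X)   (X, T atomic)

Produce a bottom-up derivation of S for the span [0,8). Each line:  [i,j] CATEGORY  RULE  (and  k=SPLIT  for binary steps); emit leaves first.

[0,8] S   <
  [0,3] N   >
    [0,2] N/(N\NP)   >
      [0,1] "bone" : (N/(N\NP))/NP
      [1,2] "with" : NP
    [2,3] "the" : N\NP
  [3,8] S\N   >
    [3,6] (S\N)/PP   >
      [3,4] "some" : ((S\N)/PP)/S
      [4,6] S   >
        [4,5] "every" : S/(NP\S)
        [5,6] "heard" : NP\S
    [6,8] PP   <
      [6,7] "sent" : PP\S
      [7,8] "no" : PP\(PP\S)

[0,1] (N/(N\NP))/NP  lex  "bone"
[1,2] NP  lex  "with"
[0,2] N/(N\NP)  >  k=1
[2,3] N\NP  lex  "the"
[0,3] N  >  k=2
[3,4] ((S\N)/PP)/S  lex  "some"
[4,5] S/(NP\S)  lex  "every"
[5,6] NP\S  lex  "heard"
[4,6] S  >  k=5
[3,6] (S\N)/PP  >  k=4
[6,7] PP\S  lex  "sent"
[7,8] PP\(PP\S)  lex  "no"
[6,8] PP  <  k=7
[3,8] S\N  >  k=6
[0,8] S  <  k=3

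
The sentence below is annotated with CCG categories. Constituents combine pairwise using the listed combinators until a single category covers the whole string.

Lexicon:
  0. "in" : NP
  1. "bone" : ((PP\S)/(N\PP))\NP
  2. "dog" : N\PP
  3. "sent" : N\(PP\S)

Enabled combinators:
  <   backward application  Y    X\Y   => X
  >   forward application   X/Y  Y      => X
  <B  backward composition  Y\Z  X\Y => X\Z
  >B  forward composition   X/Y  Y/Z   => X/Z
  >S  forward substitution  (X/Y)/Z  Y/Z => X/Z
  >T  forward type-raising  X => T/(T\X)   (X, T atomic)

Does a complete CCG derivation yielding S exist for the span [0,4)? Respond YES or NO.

NO

NP ((PP\S)/(N\PP))\NP N\PP N\(PP\S)
CKY chart[0,4] = {N, N/(N\N), NP/(NP\N), PP/(PP\N), S/(S\N)}; S ∉ chart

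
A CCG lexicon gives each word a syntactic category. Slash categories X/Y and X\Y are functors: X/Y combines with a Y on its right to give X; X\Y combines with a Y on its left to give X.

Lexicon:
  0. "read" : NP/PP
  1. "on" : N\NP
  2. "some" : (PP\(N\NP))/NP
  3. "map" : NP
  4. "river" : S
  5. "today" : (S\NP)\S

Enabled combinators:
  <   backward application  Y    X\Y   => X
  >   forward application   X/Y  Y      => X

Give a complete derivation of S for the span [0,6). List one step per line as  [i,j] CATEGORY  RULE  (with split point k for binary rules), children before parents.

[0,1] NP/PP  lex  "read"
[1,2] N\NP  lex  "on"
[2,3] (PP\(N\NP))/NP  lex  "some"
[3,4] NP  lex  "map"
[2,4] PP\(N\NP)  >  k=3
[1,4] PP  <  k=2
[0,4] NP  >  k=1
[4,5] S  lex  "river"
[5,6] (S\NP)\S  lex  "today"
[4,6] S\NP  <  k=5
[0,6] S  <  k=4

[0,6] S   <
  [0,4] NP   >
    [0,1] "read" : NP/PP
    [1,4] PP   <
      [1,2] "on" : N\NP
      [2,4] PP\(N\NP)   >
        [2,3] "some" : (PP\(N\NP))/NP
        [3,4] "map" : NP
  [4,6] S\NP   <
    [4,5] "river" : S
    [5,6] "today" : (S\NP)\S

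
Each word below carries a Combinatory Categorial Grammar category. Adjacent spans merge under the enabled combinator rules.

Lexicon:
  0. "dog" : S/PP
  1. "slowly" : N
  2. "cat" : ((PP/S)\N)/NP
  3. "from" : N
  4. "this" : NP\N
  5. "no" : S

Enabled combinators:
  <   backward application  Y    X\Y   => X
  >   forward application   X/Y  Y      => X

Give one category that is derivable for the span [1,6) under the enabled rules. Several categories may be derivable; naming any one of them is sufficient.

PP

[0,6] S   >
  [0,1] "dog" : S/PP
  [1,6] PP   >
    [1,5] PP/S   <
      [1,2] "slowly" : N
      [2,5] (PP/S)\N   >
        [2,3] "cat" : ((PP/S)\N)/NP
        [3,5] NP   <
          [3,4] "from" : N
          [4,5] "this" : NP\N
    [5,6] "no" : S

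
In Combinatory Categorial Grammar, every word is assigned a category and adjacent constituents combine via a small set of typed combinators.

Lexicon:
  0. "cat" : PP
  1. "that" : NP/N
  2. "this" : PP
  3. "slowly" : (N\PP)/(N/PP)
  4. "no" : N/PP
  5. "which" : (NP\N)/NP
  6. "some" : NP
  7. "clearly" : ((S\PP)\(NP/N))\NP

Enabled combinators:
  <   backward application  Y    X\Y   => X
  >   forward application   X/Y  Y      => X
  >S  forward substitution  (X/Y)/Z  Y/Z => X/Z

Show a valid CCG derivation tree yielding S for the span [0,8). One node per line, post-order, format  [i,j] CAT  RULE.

[0,1] PP  lex  "cat"
[1,2] NP/N  lex  "that"
[2,3] PP  lex  "this"
[3,4] (N\PP)/(N/PP)  lex  "slowly"
[4,5] N/PP  lex  "no"
[3,5] N\PP  >  k=4
[2,5] N  <  k=3
[5,6] (NP\N)/NP  lex  "which"
[6,7] NP  lex  "some"
[5,7] NP\N  >  k=6
[2,7] NP  <  k=5
[7,8] ((S\PP)\(NP/N))\NP  lex  "clearly"
[2,8] (S\PP)\(NP/N)  <  k=7
[1,8] S\PP  <  k=2
[0,8] S  <  k=1

[0,8] S   <
  [0,1] "cat" : PP
  [1,8] S\PP   <
    [1,2] "that" : NP/N
    [2,8] (S\PP)\(NP/N)   <
      [2,7] NP   <
        [2,5] N   <
          [2,3] "this" : PP
          [3,5] N\PP   >
            [3,4] "slowly" : (N\PP)/(N/PP)
            [4,5] "no" : N/PP
        [5,7] NP\N   >
          [5,6] "which" : (NP\N)/NP
          [6,7] "some" : NP
      [7,8] "clearly" : ((S\PP)\(NP/N))\NP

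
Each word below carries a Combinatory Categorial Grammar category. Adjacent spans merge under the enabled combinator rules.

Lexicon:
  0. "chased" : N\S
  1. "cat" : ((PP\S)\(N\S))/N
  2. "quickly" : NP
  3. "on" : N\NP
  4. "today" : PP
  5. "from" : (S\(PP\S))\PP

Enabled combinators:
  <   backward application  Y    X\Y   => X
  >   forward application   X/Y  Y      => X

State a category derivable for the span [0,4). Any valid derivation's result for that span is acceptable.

PP\S

[0,6] S   <
  [0,4] PP\S   <
    [0,1] "chased" : N\S
    [1,4] (PP\S)\(N\S)   >
      [1,2] "cat" : ((PP\S)\(N\S))/N
      [2,4] N   <
        [2,3] "quickly" : NP
        [3,4] "on" : N\NP
  [4,6] S\(PP\S)   <
    [4,5] "today" : PP
    [5,6] "from" : (S\(PP\S))\PP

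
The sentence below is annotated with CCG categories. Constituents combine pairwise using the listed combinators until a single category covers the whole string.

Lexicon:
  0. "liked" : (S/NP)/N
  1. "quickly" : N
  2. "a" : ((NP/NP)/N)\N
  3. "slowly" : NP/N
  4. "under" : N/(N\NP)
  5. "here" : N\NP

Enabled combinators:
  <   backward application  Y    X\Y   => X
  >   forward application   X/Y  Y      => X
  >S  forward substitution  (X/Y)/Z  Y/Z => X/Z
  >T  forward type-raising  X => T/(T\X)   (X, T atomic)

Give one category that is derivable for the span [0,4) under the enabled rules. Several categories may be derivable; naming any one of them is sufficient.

S/N

[0,6] S   >
  [0,4] S/N   >S
    [0,1] "liked" : (S/NP)/N
    [1,4] NP/N   >S
      [1,3] (NP/NP)/N   <
        [1,2] "quickly" : N
        [2,3] "a" : ((NP/NP)/N)\N
      [3,4] "slowly" : NP/N
  [4,6] N   >
    [4,5] "under" : N/(N\NP)
    [5,6] "here" : N\NP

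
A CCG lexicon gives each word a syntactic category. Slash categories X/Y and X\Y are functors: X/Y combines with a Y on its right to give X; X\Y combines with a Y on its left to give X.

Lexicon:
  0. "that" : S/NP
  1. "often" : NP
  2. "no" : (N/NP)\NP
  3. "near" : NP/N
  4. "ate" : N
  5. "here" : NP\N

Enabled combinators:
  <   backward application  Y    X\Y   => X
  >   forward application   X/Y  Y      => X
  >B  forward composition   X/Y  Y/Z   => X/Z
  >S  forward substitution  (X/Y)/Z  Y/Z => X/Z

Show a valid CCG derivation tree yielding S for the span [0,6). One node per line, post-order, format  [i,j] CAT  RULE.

[0,1] S/NP  lex  "that"
[1,2] NP  lex  "often"
[2,3] (N/NP)\NP  lex  "no"
[1,3] N/NP  <  k=2
[3,4] NP/N  lex  "near"
[4,5] N  lex  "ate"
[3,5] NP  >  k=4
[1,5] N  >  k=3
[5,6] NP\N  lex  "here"
[1,6] NP  <  k=5
[0,6] S  >  k=1

[0,6] S   >
  [0,1] "that" : S/NP
  [1,6] NP   <
    [1,5] N   >
      [1,3] N/NP   <
        [1,2] "often" : NP
        [2,3] "no" : (N/NP)\NP
      [3,5] NP   >
        [3,4] "near" : NP/N
        [4,5] "ate" : N
    [5,6] "here" : NP\N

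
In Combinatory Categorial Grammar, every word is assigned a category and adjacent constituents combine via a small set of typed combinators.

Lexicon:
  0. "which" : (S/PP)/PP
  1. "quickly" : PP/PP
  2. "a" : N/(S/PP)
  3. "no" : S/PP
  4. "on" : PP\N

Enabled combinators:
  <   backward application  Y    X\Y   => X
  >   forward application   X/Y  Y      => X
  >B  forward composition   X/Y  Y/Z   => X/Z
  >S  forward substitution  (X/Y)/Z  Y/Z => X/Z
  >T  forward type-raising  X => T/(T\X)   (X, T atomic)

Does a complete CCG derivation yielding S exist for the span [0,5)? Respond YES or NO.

YES

[0,5] S   >
  [0,2] S/PP   >S
    [0,1] "which" : (S/PP)/PP
    [1,2] "quickly" : PP/PP
  [2,5] PP   <
    [2,4] N   >
      [2,3] "a" : N/(S/PP)
      [3,4] "no" : S/PP
    [4,5] "on" : PP\N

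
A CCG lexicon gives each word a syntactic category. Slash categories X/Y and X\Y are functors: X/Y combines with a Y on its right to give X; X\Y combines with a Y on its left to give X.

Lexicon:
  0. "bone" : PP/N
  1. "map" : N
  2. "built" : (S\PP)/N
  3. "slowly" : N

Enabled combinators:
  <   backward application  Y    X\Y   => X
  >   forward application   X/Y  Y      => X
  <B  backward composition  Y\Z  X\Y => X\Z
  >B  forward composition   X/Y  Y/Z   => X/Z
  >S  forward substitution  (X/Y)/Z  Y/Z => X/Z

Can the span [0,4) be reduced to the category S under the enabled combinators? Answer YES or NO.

[0,4] S   <
  [0,2] PP   >
    [0,1] "bone" : PP/N
    [1,2] "map" : N
  [2,4] S\PP   >
    [2,3] "built" : (S\PP)/N
    [3,4] "slowly" : N

YES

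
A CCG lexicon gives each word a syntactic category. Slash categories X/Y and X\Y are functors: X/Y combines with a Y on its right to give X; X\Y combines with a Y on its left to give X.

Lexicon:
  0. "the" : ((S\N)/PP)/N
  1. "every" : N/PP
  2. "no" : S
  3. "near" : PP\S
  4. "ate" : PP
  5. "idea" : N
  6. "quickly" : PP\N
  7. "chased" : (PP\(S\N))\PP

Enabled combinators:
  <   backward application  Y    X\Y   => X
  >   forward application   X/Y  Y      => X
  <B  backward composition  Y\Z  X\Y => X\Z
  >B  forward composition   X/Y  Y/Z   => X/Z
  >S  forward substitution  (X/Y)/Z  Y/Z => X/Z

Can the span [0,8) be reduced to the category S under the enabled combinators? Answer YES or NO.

NO

((S\N)/PP)/N N/PP S PP\S PP N PP\N (PP\(S\N))\PP
CKY chart[0,8] = {PP}; S ∉ chart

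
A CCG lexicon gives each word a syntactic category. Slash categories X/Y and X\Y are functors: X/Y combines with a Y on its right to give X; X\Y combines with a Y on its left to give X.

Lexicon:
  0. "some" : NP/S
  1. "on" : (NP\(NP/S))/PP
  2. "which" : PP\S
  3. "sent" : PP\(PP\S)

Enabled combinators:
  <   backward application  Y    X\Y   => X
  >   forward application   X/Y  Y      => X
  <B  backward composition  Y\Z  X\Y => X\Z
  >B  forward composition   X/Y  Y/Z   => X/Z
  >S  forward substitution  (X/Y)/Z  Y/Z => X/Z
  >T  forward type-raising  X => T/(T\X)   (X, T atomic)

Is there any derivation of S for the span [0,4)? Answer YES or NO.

NP/S (NP\(NP/S))/PP PP\S PP\(PP\S)
CKY chart[0,4] = {N/(N\NP), NP, NP/(NP\NP), PP/(PP\NP), S/(S\NP)}; S ∉ chart

NO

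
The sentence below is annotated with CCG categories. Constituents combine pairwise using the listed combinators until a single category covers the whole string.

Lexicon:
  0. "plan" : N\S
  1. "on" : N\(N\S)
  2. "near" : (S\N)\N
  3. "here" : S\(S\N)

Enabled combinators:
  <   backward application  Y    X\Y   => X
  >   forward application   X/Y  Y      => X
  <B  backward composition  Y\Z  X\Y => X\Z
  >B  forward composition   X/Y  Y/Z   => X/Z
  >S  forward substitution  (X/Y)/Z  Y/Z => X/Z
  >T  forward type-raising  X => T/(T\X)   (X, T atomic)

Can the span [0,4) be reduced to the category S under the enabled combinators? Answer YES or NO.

[0,4] S   <
  [0,3] S\N   <
    [0,2] N   <
      [0,1] "plan" : N\S
      [1,2] "on" : N\(N\S)
    [2,3] "near" : (S\N)\N
  [3,4] "here" : S\(S\N)

YES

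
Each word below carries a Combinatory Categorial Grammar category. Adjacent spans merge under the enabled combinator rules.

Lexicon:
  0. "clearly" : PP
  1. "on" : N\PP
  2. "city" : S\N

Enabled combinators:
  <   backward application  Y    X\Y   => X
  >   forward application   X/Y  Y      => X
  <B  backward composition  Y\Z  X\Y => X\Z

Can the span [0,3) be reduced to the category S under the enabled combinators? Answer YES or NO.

YES

[0,3] S   <
  [0,2] N   <
    [0,1] "clearly" : PP
    [1,2] "on" : N\PP
  [2,3] "city" : S\N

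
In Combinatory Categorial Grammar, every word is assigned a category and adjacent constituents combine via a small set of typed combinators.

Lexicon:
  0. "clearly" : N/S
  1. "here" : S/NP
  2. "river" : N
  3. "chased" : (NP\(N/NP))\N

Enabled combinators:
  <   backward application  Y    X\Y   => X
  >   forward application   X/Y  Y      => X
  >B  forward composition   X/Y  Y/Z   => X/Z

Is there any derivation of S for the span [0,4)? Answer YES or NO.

N/S S/NP N (NP\(N/NP))\N
CKY chart[0,4] = {NP}; S ∉ chart

NO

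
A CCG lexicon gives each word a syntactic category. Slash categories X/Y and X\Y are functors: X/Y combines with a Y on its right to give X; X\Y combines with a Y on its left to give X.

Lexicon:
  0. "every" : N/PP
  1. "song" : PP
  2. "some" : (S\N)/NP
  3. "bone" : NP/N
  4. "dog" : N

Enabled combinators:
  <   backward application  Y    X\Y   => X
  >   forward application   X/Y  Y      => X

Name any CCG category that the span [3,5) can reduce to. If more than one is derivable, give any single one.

NP

[0,5] S   <
  [0,2] N   >
    [0,1] "every" : N/PP
    [1,2] "song" : PP
  [2,5] S\N   >
    [2,3] "some" : (S\N)/NP
    [3,5] NP   >
      [3,4] "bone" : NP/N
      [4,5] "dog" : N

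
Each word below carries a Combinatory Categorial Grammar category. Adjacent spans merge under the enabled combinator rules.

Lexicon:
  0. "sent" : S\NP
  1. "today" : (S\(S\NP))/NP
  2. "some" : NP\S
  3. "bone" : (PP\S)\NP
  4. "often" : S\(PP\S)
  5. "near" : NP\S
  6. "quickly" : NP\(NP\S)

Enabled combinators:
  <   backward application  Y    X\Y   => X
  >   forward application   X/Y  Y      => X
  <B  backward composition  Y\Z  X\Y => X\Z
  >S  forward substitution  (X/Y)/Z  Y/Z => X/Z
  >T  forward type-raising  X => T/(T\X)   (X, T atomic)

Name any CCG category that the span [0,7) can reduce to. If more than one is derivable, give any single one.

S

[0,7] S   <
  [0,1] "sent" : S\NP
  [1,7] S\(S\NP)   >
    [1,2] "today" : (S\(S\NP))/NP
    [2,7] NP   <
      [2,6] NP\S   <B
        [2,5] S\S   <B
          [2,3] "some" : NP\S
          [3,5] S\NP   <B
            [3,4] "bone" : (PP\S)\NP
            [4,5] "often" : S\(PP\S)
        [5,6] "near" : NP\S
      [6,7] "quickly" : NP\(NP\S)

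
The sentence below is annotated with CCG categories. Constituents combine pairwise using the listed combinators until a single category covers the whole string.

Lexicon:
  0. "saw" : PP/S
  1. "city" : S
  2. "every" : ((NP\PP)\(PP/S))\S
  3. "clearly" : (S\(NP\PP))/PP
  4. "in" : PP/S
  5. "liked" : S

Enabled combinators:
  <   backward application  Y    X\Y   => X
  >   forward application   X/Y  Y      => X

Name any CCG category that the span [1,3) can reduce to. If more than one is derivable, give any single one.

(NP\PP)\(PP/S)

[0,6] S   <
  [0,3] NP\PP   <
    [0,1] "saw" : PP/S
    [1,3] (NP\PP)\(PP/S)   <
      [1,2] "city" : S
      [2,3] "every" : ((NP\PP)\(PP/S))\S
  [3,6] S\(NP\PP)   >
    [3,4] "clearly" : (S\(NP\PP))/PP
    [4,6] PP   >
      [4,5] "in" : PP/S
      [5,6] "liked" : S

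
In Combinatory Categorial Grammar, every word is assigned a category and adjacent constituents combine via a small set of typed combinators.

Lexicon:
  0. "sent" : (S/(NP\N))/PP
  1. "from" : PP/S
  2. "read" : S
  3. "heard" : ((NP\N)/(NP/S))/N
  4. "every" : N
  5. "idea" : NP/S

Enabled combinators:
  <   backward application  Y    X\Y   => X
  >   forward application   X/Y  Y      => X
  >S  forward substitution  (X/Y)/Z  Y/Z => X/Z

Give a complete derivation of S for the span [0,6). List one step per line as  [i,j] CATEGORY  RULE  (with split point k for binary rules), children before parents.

[0,6] S   >
  [0,3] S/(NP\N)   >
    [0,1] "sent" : (S/(NP\N))/PP
    [1,3] PP   >
      [1,2] "from" : PP/S
      [2,3] "read" : S
  [3,6] NP\N   >
    [3,5] (NP\N)/(NP/S)   >
      [3,4] "heard" : ((NP\N)/(NP/S))/N
      [4,5] "every" : N
    [5,6] "idea" : NP/S

[0,1] (S/(NP\N))/PP  lex  "sent"
[1,2] PP/S  lex  "from"
[2,3] S  lex  "read"
[1,3] PP  >  k=2
[0,3] S/(NP\N)  >  k=1
[3,4] ((NP\N)/(NP/S))/N  lex  "heard"
[4,5] N  lex  "every"
[3,5] (NP\N)/(NP/S)  >  k=4
[5,6] NP/S  lex  "idea"
[3,6] NP\N  >  k=5
[0,6] S  >  k=3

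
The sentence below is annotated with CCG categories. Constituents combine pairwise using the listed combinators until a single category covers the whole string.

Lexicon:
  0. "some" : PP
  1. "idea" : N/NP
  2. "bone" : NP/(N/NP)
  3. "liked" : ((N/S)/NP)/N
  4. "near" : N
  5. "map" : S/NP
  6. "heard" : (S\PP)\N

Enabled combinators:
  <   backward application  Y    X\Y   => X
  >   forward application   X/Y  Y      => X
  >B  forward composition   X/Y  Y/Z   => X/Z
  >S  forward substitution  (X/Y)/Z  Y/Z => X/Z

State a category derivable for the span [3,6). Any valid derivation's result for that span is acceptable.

[0,7] S   <
  [0,1] "some" : PP
  [1,7] S\PP   <
    [1,6] N   >
      [1,2] "idea" : N/NP
      [2,6] NP   >
        [2,3] "bone" : NP/(N/NP)
        [3,6] N/NP   >S
          [3,5] (N/S)/NP   >
            [3,4] "liked" : ((N/S)/NP)/N
            [4,5] "near" : N
          [5,6] "map" : S/NP
    [6,7] "heard" : (S\PP)\N

N/NP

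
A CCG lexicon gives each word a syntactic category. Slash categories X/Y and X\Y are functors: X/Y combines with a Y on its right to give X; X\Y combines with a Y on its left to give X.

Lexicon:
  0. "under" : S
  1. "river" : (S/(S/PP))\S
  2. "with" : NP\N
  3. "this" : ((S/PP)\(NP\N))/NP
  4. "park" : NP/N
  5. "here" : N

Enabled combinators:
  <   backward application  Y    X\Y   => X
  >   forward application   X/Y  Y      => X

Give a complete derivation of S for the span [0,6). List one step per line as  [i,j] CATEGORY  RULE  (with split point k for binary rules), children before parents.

[0,1] S  lex  "under"
[1,2] (S/(S/PP))\S  lex  "river"
[0,2] S/(S/PP)  <  k=1
[2,3] NP\N  lex  "with"
[3,4] ((S/PP)\(NP\N))/NP  lex  "this"
[4,5] NP/N  lex  "park"
[5,6] N  lex  "here"
[4,6] NP  >  k=5
[3,6] (S/PP)\(NP\N)  >  k=4
[2,6] S/PP  <  k=3
[0,6] S  >  k=2

[0,6] S   >
  [0,2] S/(S/PP)   <
    [0,1] "under" : S
    [1,2] "river" : (S/(S/PP))\S
  [2,6] S/PP   <
    [2,3] "with" : NP\N
    [3,6] (S/PP)\(NP\N)   >
      [3,4] "this" : ((S/PP)\(NP\N))/NP
      [4,6] NP   >
        [4,5] "park" : NP/N
        [5,6] "here" : N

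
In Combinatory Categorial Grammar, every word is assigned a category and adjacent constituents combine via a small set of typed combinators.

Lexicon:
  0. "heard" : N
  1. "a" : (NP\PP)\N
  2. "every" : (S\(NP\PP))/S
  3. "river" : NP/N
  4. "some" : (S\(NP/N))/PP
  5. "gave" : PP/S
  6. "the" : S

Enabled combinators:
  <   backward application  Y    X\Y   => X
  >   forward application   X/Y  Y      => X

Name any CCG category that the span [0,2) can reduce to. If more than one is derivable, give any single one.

[0,7] S   <
  [0,2] NP\PP   <
    [0,1] "heard" : N
    [1,2] "a" : (NP\PP)\N
  [2,7] S\(NP\PP)   >
    [2,3] "every" : (S\(NP\PP))/S
    [3,7] S   <
      [3,4] "river" : NP/N
      [4,7] S\(NP/N)   >
        [4,5] "some" : (S\(NP/N))/PP
        [5,7] PP   >
          [5,6] "gave" : PP/S
          [6,7] "the" : S

NP\PP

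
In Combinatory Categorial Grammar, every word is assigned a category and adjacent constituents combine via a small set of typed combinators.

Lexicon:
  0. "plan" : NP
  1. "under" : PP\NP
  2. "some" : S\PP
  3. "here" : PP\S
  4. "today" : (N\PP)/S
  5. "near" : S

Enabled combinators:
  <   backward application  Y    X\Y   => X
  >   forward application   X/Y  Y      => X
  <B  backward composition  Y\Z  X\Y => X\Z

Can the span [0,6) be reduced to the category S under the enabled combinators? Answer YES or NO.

NP PP\NP S\PP PP\S (N\PP)/S S
CKY chart[0,6] = {N}; S ∉ chart

NO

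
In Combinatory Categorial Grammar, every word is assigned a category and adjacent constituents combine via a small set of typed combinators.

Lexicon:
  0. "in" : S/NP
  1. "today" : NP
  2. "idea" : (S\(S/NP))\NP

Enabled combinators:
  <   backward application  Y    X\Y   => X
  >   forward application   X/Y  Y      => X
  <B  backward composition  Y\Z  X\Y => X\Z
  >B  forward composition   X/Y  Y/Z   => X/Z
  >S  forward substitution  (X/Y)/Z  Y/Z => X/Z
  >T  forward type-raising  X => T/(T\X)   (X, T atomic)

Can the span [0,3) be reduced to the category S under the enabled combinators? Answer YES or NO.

[0,3] S   <
  [0,1] "in" : S/NP
  [1,3] S\(S/NP)   <
    [1,2] "today" : NP
    [2,3] "idea" : (S\(S/NP))\NP

YES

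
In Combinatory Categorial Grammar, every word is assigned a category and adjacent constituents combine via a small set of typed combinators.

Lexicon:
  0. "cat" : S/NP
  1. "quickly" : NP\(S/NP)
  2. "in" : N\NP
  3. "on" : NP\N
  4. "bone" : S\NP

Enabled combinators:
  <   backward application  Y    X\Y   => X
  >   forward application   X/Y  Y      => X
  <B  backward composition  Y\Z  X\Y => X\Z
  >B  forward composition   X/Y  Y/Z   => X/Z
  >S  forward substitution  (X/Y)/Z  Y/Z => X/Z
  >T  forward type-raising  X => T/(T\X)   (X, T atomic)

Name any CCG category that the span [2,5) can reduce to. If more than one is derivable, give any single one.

[0,5] S   <
  [0,2] NP   <
    [0,1] "cat" : S/NP
    [1,2] "quickly" : NP\(S/NP)
  [2,5] S\NP   <B
    [2,3] "in" : N\NP
    [3,5] S\N   <B
      [3,4] "on" : NP\N
      [4,5] "bone" : S\NP

S\NP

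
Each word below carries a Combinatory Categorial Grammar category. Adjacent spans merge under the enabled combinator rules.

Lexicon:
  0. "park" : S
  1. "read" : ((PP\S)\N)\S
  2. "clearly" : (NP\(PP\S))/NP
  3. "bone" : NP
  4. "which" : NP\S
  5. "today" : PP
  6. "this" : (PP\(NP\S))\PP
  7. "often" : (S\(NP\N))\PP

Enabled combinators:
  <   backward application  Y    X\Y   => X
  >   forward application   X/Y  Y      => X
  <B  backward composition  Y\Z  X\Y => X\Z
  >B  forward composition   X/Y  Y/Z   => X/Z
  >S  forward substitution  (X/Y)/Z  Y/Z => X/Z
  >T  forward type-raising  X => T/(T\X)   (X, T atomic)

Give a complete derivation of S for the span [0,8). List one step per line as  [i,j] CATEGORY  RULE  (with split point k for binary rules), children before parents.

[0,1] S  lex  "park"
[1,2] ((PP\S)\N)\S  lex  "read"
[0,2] (PP\S)\N  <  k=1
[2,3] (NP\(PP\S))/NP  lex  "clearly"
[3,4] NP  lex  "bone"
[2,4] NP\(PP\S)  >  k=3
[0,4] NP\N  <B  k=2
[4,5] NP\S  lex  "which"
[5,6] PP  lex  "today"
[6,7] (PP\(NP\S))\PP  lex  "this"
[5,7] PP\(NP\S)  <  k=6
[4,7] PP  <  k=5
[7,8] (S\(NP\N))\PP  lex  "often"
[4,8] S\(NP\N)  <  k=7
[0,8] S  <  k=4

[0,8] S   <
  [0,4] NP\N   <B
    [0,2] (PP\S)\N   <
      [0,1] "park" : S
      [1,2] "read" : ((PP\S)\N)\S
    [2,4] NP\(PP\S)   >
      [2,3] "clearly" : (NP\(PP\S))/NP
      [3,4] "bone" : NP
  [4,8] S\(NP\N)   <
    [4,7] PP   <
      [4,5] "which" : NP\S
      [5,7] PP\(NP\S)   <
        [5,6] "today" : PP
        [6,7] "this" : (PP\(NP\S))\PP
    [7,8] "often" : (S\(NP\N))\PP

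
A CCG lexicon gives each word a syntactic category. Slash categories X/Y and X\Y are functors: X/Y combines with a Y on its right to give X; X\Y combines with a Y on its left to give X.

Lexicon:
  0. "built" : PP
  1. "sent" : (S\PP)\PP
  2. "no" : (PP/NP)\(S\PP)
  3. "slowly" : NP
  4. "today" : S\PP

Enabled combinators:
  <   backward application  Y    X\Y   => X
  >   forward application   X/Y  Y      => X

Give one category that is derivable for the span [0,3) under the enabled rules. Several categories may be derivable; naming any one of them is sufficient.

PP/NP

[0,5] S   <
  [0,4] PP   >
    [0,3] PP/NP   <
      [0,2] S\PP   <
        [0,1] "built" : PP
        [1,2] "sent" : (S\PP)\PP
      [2,3] "no" : (PP/NP)\(S\PP)
    [3,4] "slowly" : NP
  [4,5] "today" : S\PP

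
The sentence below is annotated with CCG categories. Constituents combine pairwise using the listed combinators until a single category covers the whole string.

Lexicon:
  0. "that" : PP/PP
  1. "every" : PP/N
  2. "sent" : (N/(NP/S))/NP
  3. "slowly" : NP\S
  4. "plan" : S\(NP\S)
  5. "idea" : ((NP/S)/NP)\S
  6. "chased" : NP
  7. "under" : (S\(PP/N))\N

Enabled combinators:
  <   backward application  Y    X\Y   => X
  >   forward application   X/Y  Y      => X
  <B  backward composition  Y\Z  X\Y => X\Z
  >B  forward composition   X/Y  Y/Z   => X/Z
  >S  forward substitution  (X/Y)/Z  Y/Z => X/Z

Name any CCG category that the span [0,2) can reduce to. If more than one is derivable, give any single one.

[0,8] S   <
  [0,2] PP/N   >B
    [0,1] "that" : PP/PP
    [1,2] "every" : PP/N
  [2,8] S\(PP/N)   <
    [2,7] N   >
      [2,6] N/NP   >S
        [2,3] "sent" : (N/(NP/S))/NP
        [3,6] (NP/S)/NP   <
          [3,5] S   <
            [3,4] "slowly" : NP\S
            [4,5] "plan" : S\(NP\S)
          [5,6] "idea" : ((NP/S)/NP)\S
      [6,7] "chased" : NP
    [7,8] "under" : (S\(PP/N))\N

PP/N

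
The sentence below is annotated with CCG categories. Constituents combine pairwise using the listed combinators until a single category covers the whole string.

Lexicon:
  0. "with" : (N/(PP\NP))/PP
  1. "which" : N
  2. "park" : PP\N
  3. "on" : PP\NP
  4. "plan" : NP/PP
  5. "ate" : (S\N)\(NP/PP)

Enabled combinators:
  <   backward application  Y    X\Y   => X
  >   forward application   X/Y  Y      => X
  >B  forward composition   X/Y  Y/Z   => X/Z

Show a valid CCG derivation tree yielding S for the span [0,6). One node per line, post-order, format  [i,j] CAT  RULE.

[0,1] (N/(PP\NP))/PP  lex  "with"
[1,2] N  lex  "which"
[2,3] PP\N  lex  "park"
[1,3] PP  <  k=2
[0,3] N/(PP\NP)  >  k=1
[3,4] PP\NP  lex  "on"
[0,4] N  >  k=3
[4,5] NP/PP  lex  "plan"
[5,6] (S\N)\(NP/PP)  lex  "ate"
[4,6] S\N  <  k=5
[0,6] S  <  k=4

[0,6] S   <
  [0,4] N   >
    [0,3] N/(PP\NP)   >
      [0,1] "with" : (N/(PP\NP))/PP
      [1,3] PP   <
        [1,2] "which" : N
        [2,3] "park" : PP\N
    [3,4] "on" : PP\NP
  [4,6] S\N   <
    [4,5] "plan" : NP/PP
    [5,6] "ate" : (S\N)\(NP/PP)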